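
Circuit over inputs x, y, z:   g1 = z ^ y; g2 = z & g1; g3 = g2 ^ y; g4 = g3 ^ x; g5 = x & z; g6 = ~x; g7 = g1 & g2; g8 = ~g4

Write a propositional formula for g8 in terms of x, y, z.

g1 = z ^ y
g2 = z & g1 = z & (z ^ y)
g3 = g2 ^ y = (z & (z ^ y)) ^ y
g4 = g3 ^ x = ((z & (z ^ y)) ^ y) ^ x
g8 = ~g4 = ~(((z & (z ^ y)) ^ y) ^ x)

~(((z & (z ^ y)) ^ y) ^ x)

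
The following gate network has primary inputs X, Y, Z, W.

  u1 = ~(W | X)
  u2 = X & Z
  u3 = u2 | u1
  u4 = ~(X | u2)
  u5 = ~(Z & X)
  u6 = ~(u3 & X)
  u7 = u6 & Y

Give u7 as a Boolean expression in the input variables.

(~(((X & Z) | (~(W | X))) & X)) & Y

u1 = ~(W | X)
u2 = X & Z
u3 = u2 | u1 = (X & Z) | (~(W | X))
u6 = ~(u3 & X) = ~(((X & Z) | (~(W | X))) & X)
u7 = u6 & Y = (~(((X & Z) | (~(W | X))) & X)) & Y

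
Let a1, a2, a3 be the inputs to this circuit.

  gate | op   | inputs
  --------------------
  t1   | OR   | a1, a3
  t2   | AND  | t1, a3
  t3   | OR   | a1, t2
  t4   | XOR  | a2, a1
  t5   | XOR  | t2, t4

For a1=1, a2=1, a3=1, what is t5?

t1 = 1 OR 1 = 1
t2 = 1 AND 1 = 1
t4 = 1 XOR 1 = 0
t5 = 1 XOR 0 = 1

1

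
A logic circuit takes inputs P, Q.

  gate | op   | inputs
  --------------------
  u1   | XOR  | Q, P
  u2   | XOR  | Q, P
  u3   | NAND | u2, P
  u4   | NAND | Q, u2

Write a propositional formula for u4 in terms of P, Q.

u2 = Q XOR P
u4 = Q NAND u2 = Q NAND (Q XOR P)

Q NAND (Q XOR P)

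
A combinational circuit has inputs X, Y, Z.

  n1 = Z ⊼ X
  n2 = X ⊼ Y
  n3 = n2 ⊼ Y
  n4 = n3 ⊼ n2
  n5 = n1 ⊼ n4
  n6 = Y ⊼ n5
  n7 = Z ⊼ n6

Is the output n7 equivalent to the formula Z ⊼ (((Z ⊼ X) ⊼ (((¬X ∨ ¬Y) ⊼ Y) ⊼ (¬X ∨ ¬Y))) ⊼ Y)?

n1 = Z ⊼ X
n2 = X ⊼ Y
n3 = n2 ⊼ Y = (X ⊼ Y) ⊼ Y
n4 = n3 ⊼ n2 = ((X ⊼ Y) ⊼ Y) ⊼ (X ⊼ Y)
n5 = n1 ⊼ n4 = (Z ⊼ X) ⊼ (((X ⊼ Y) ⊼ Y) ⊼ (X ⊼ Y))
n6 = Y ⊼ n5 = Y ⊼ ((Z ⊼ X) ⊼ (((X ⊼ Y) ⊼ Y) ⊼ (X ⊼ Y)))
n7 = Z ⊼ n6 = Z ⊼ (Y ⊼ ((Z ⊼ X) ⊼ (((X ⊼ Y) ⊼ Y) ⊼ (X ⊼ Y))))
At X=0, Y=0, Z=1: circuit gives 0, formula gives 0.
At X=0, Y=0, Z=0: circuit gives 1, formula gives 1.
Agrees on all 8 inputs.

Yes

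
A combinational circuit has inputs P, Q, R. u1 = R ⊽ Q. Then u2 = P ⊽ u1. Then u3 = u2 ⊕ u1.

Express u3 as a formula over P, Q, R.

(P ⊽ (R ⊽ Q)) ⊕ (R ⊽ Q)

u1 = R ⊽ Q
u2 = P ⊽ u1 = P ⊽ (R ⊽ Q)
u3 = u2 ⊕ u1 = (P ⊽ (R ⊽ Q)) ⊕ (R ⊽ Q)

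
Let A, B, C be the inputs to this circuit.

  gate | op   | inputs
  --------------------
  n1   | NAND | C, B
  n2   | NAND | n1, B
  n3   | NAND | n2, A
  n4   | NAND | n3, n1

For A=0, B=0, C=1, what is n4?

n1 = 1 NAND 0 = 1
n2 = 1 NAND 0 = 1
n3 = 1 NAND 0 = 1
n4 = 1 NAND 1 = 0

0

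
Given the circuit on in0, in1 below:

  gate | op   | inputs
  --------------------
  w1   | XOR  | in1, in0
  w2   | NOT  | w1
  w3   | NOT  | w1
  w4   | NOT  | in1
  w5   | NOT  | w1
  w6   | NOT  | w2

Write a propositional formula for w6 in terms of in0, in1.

w1 = in1 XOR in0
w2 = NOT w1 = NOT (in1 XOR in0)
w6 = NOT w2 = NOT NOT (in1 XOR in0)

NOT NOT (in1 XOR in0)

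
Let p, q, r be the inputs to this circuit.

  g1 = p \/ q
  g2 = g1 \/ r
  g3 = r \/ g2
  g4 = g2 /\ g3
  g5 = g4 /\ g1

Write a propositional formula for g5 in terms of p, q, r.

g1 = p \/ q
g2 = g1 \/ r = (p \/ q) \/ r
g3 = r \/ g2 = r \/ ((p \/ q) \/ r)
g4 = g2 /\ g3 = ((p \/ q) \/ r) /\ (r \/ ((p \/ q) \/ r))
g5 = g4 /\ g1 = (((p \/ q) \/ r) /\ (r \/ ((p \/ q) \/ r))) /\ (p \/ q)

(((p \/ q) \/ r) /\ (r \/ ((p \/ q) \/ r))) /\ (p \/ q)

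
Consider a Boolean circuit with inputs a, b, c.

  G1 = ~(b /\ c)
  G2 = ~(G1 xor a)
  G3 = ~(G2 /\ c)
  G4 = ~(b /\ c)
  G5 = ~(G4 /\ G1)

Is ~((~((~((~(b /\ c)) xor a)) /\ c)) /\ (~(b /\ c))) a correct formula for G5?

No

G1 = ~(b /\ c)
G4 = ~(b /\ c)
G5 = ~(G4 /\ G1) = ~((~(b /\ c)) /\ (~(b /\ c)))
At a=1, b=0, c=1: circuit gives 0, formula gives 1.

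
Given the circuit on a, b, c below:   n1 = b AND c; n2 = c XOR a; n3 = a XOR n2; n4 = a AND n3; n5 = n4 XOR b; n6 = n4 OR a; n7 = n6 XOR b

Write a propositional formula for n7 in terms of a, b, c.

((a AND (a XOR (c XOR a))) OR a) XOR b

n2 = c XOR a
n3 = a XOR n2 = a XOR (c XOR a)
n4 = a AND n3 = a AND (a XOR (c XOR a))
n6 = n4 OR a = (a AND (a XOR (c XOR a))) OR a
n7 = n6 XOR b = ((a AND (a XOR (c XOR a))) OR a) XOR b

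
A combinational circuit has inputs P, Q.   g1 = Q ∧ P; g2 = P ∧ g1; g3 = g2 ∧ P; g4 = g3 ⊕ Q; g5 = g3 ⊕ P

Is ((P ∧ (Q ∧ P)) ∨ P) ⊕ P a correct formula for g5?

g1 = Q ∧ P
g2 = P ∧ g1 = P ∧ (Q ∧ P)
g3 = g2 ∧ P = (P ∧ (Q ∧ P)) ∧ P
g5 = g3 ⊕ P = ((P ∧ (Q ∧ P)) ∧ P) ⊕ P
At P=1, Q=0: circuit gives 1, formula gives 0.

No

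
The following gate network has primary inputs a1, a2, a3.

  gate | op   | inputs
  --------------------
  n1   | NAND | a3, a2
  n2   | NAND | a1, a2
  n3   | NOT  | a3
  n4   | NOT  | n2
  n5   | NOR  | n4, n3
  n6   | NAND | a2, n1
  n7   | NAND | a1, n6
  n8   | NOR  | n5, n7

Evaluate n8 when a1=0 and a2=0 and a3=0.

0

n1 = 0 NAND 0 = 1
n2 = 0 NAND 0 = 1
n3 = NOT 0 = 1
n4 = NOT 1 = 0
n5 = 0 NOR 1 = 0
n6 = 0 NAND 1 = 1
n7 = 0 NAND 1 = 1
n8 = 0 NOR 1 = 0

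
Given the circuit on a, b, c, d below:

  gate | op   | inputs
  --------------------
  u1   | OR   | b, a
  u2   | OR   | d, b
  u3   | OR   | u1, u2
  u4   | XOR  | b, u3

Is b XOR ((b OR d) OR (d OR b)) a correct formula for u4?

u1 = b OR a
u2 = d OR b
u3 = u1 OR u2 = (b OR a) OR (d OR b)
u4 = b XOR u3 = b XOR ((b OR a) OR (d OR b))
At a=1, b=0, c=0, d=0: circuit gives 1, formula gives 0.

No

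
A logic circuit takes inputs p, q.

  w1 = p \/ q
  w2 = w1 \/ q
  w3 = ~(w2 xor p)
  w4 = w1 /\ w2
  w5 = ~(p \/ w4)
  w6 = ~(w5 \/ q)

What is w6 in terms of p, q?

~((~(p \/ ((p \/ q) /\ ((p \/ q) \/ q)))) \/ q)

w1 = p \/ q
w2 = w1 \/ q = (p \/ q) \/ q
w4 = w1 /\ w2 = (p \/ q) /\ ((p \/ q) \/ q)
w5 = ~(p \/ w4) = ~(p \/ ((p \/ q) /\ ((p \/ q) \/ q)))
w6 = ~(w5 \/ q) = ~((~(p \/ ((p \/ q) /\ ((p \/ q) \/ q)))) \/ q)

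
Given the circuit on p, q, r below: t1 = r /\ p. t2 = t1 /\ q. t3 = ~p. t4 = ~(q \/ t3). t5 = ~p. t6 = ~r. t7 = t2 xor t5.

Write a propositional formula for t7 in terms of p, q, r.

((r /\ p) /\ q) xor ~p

t1 = r /\ p
t2 = t1 /\ q = (r /\ p) /\ q
t5 = ~p
t7 = t2 xor t5 = ((r /\ p) /\ q) xor ~p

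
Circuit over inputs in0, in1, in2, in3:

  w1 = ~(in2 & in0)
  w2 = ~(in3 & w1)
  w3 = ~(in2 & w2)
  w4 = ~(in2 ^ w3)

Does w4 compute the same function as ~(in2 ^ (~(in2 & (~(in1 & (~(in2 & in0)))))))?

w1 = ~(in2 & in0)
w2 = ~(in3 & w1) = ~(in3 & (~(in2 & in0)))
w3 = ~(in2 & w2) = ~(in2 & (~(in3 & (~(in2 & in0)))))
w4 = ~(in2 ^ w3) = ~(in2 ^ (~(in2 & (~(in3 & (~(in2 & in0)))))))
At in0=0, in1=0, in2=1, in3=1: circuit gives 1, formula gives 0.

No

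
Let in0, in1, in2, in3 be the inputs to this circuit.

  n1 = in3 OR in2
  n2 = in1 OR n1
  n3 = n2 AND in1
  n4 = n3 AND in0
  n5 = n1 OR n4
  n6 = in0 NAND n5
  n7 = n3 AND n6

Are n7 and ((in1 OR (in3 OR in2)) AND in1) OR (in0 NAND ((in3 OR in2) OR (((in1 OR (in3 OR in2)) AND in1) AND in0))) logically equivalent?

No

n1 = in3 OR in2
n2 = in1 OR n1 = in1 OR (in3 OR in2)
n3 = n2 AND in1 = (in1 OR (in3 OR in2)) AND in1
n4 = n3 AND in0 = ((in1 OR (in3 OR in2)) AND in1) AND in0
n5 = n1 OR n4 = (in3 OR in2) OR (((in1 OR (in3 OR in2)) AND in1) AND in0)
n6 = in0 NAND n5 = in0 NAND ((in3 OR in2) OR (((in1 OR (in3 OR in2)) AND in1) AND in0))
n7 = n3 AND n6 = ((in1 OR (in3 OR in2)) AND in1) AND (in0 NAND ((in3 OR in2) OR (((in1 OR (in3 OR in2)) AND in1) AND in0)))
At in0=0, in1=0, in2=0, in3=0: circuit gives 0, formula gives 1.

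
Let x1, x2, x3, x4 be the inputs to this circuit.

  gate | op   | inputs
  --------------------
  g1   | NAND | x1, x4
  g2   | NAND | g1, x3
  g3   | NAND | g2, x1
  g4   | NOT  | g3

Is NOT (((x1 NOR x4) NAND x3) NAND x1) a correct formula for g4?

g1 = x1 NAND x4
g2 = g1 NAND x3 = (x1 NAND x4) NAND x3
g3 = g2 NAND x1 = ((x1 NAND x4) NAND x3) NAND x1
g4 = NOT g3 = NOT (((x1 NAND x4) NAND x3) NAND x1)
At x1=1, x2=0, x3=1, x4=0: circuit gives 0, formula gives 1.

No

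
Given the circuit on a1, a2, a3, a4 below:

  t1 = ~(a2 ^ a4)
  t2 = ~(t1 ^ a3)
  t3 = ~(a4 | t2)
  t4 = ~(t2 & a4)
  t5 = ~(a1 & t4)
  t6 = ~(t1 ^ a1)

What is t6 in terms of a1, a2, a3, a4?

t1 = ~(a2 ^ a4)
t6 = ~(t1 ^ a1) = ~((~(a2 ^ a4)) ^ a1)

~((~(a2 ^ a4)) ^ a1)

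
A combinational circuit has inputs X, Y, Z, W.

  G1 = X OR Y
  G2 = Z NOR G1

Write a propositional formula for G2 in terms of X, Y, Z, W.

Z NOR (X OR Y)

G1 = X OR Y
G2 = Z NOR G1 = Z NOR (X OR Y)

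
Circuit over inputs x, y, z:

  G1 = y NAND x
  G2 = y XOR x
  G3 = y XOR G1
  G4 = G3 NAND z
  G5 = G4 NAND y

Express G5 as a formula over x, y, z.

G1 = y NAND x
G3 = y XOR G1 = y XOR (y NAND x)
G4 = G3 NAND z = (y XOR (y NAND x)) NAND z
G5 = G4 NAND y = ((y XOR (y NAND x)) NAND z) NAND y

((y XOR (y NAND x)) NAND z) NAND y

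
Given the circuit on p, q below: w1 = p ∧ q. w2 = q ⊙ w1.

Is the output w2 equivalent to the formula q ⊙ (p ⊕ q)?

w1 = p ∧ q
w2 = q ⊙ w1 = q ⊙ (p ∧ q)
At p=0, q=1: circuit gives 0, formula gives 1.

No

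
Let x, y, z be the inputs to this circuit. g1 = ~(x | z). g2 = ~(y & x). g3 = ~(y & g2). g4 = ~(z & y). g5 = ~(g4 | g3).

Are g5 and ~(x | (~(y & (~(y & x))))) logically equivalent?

No

g2 = ~(y & x)
g3 = ~(y & g2) = ~(y & (~(y & x)))
g4 = ~(z & y)
g5 = ~(g4 | g3) = ~((~(z & y)) | (~(y & (~(y & x)))))
At x=0, y=1, z=0: circuit gives 0, formula gives 1.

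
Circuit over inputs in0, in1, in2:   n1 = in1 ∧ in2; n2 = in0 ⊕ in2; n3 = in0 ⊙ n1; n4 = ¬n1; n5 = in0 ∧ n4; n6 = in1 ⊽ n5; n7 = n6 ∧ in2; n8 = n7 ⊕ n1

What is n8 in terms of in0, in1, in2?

n1 = in1 ∧ in2
n4 = ¬n1 = ¬(in1 ∧ in2)
n5 = in0 ∧ n4 = in0 ∧ ¬(in1 ∧ in2)
n6 = in1 ⊽ n5 = in1 ⊽ (in0 ∧ ¬(in1 ∧ in2))
n7 = n6 ∧ in2 = (in1 ⊽ (in0 ∧ ¬(in1 ∧ in2))) ∧ in2
n8 = n7 ⊕ n1 = ((in1 ⊽ (in0 ∧ ¬(in1 ∧ in2))) ∧ in2) ⊕ (in1 ∧ in2)

((in1 ⊽ (in0 ∧ ¬(in1 ∧ in2))) ∧ in2) ⊕ (in1 ∧ in2)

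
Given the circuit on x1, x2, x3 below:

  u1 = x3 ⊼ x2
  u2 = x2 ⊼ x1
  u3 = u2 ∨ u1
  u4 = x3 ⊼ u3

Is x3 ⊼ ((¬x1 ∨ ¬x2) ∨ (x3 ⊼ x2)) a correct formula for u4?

u1 = x3 ⊼ x2
u2 = x2 ⊼ x1
u3 = u2 ∨ u1 = (x2 ⊼ x1) ∨ (x3 ⊼ x2)
u4 = x3 ⊼ u3 = x3 ⊼ ((x2 ⊼ x1) ∨ (x3 ⊼ x2))
At x1=0, x2=0, x3=1: circuit gives 0, formula gives 0.
At x1=0, x2=0, x3=0: circuit gives 1, formula gives 1.
Agrees on all 8 inputs.

Yes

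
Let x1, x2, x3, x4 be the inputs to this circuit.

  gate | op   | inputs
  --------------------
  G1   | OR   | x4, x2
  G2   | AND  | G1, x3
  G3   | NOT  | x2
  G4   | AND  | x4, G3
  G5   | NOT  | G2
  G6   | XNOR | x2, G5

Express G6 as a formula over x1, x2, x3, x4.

G1 = x4 OR x2
G2 = G1 AND x3 = (x4 OR x2) AND x3
G5 = NOT G2 = NOT ((x4 OR x2) AND x3)
G6 = x2 XNOR G5 = x2 XNOR NOT ((x4 OR x2) AND x3)

x2 XNOR NOT ((x4 OR x2) AND x3)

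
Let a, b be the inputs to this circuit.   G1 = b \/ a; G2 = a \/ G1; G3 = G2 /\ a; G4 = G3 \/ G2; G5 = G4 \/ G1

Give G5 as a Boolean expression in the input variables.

G1 = b \/ a
G2 = a \/ G1 = a \/ (b \/ a)
G3 = G2 /\ a = (a \/ (b \/ a)) /\ a
G4 = G3 \/ G2 = ((a \/ (b \/ a)) /\ a) \/ (a \/ (b \/ a))
G5 = G4 \/ G1 = (((a \/ (b \/ a)) /\ a) \/ (a \/ (b \/ a))) \/ (b \/ a)

(((a \/ (b \/ a)) /\ a) \/ (a \/ (b \/ a))) \/ (b \/ a)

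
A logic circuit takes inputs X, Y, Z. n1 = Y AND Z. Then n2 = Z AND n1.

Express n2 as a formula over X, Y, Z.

Z AND (Y AND Z)

n1 = Y AND Z
n2 = Z AND n1 = Z AND (Y AND Z)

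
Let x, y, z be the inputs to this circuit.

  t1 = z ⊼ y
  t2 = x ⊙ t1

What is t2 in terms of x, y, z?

x ⊙ (z ⊼ y)

t1 = z ⊼ y
t2 = x ⊙ t1 = x ⊙ (z ⊼ y)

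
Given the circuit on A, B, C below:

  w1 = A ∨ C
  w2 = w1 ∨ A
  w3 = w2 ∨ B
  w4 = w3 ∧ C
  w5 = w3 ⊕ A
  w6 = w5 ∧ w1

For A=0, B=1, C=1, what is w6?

1

w1 = 0 ∨ 1 = 1
w2 = 1 ∨ 0 = 1
w3 = 1 ∨ 1 = 1
w5 = 1 ⊕ 0 = 1
w6 = 1 ∧ 1 = 1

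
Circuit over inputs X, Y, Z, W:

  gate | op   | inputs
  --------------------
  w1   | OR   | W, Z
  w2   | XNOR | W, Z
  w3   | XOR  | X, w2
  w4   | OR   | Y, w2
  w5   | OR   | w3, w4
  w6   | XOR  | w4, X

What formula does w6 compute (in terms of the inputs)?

w2 = W XNOR Z
w4 = Y OR w2 = Y OR (W XNOR Z)
w6 = w4 XOR X = (Y OR (W XNOR Z)) XOR X

(Y OR (W XNOR Z)) XOR X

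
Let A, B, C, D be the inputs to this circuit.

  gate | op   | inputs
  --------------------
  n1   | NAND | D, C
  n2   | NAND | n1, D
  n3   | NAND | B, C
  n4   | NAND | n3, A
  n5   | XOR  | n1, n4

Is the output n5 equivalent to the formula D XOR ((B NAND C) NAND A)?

No

n1 = D NAND C
n3 = B NAND C
n4 = n3 NAND A = (B NAND C) NAND A
n5 = n1 XOR n4 = (D NAND C) XOR ((B NAND C) NAND A)
At A=0, B=0, C=0, D=0: circuit gives 0, formula gives 1.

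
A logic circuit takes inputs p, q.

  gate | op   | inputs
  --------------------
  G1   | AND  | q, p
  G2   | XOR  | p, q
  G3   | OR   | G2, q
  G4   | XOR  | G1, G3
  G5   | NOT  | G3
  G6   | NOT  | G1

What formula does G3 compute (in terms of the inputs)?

G2 = p XOR q
G3 = G2 OR q = (p XOR q) OR q

(p XOR q) OR q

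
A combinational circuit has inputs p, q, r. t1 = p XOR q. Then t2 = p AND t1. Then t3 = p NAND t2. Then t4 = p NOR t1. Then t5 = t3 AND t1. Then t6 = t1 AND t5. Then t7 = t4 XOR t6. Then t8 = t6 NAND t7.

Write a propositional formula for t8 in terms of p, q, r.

t1 = p XOR q
t2 = p AND t1 = p AND (p XOR q)
t3 = p NAND t2 = p NAND (p AND (p XOR q))
t4 = p NOR t1 = p NOR (p XOR q)
t5 = t3 AND t1 = (p NAND (p AND (p XOR q))) AND (p XOR q)
t6 = t1 AND t5 = (p XOR q) AND ((p NAND (p AND (p XOR q))) AND (p XOR q))
t7 = t4 XOR t6 = (p NOR (p XOR q)) XOR ((p XOR q) AND ((p NAND (p AND (p XOR q))) AND (p XOR q)))
t8 = t6 NAND t7 = ((p XOR q) AND ((p NAND (p AND (p XOR q))) AND (p XOR q))) NAND ((p NOR (p XOR q)) XOR ((p XOR q) AND ((p NAND (p AND (p XOR q))) AND (p XOR q))))

((p XOR q) AND ((p NAND (p AND (p XOR q))) AND (p XOR q))) NAND ((p NOR (p XOR q)) XOR ((p XOR q) AND ((p NAND (p AND (p XOR q))) AND (p XOR q))))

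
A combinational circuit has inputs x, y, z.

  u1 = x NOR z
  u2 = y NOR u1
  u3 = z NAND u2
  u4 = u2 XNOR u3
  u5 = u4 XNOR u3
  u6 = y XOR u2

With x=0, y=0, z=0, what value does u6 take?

u1 = 0 NOR 0 = 1
u2 = 0 NOR 1 = 0
u6 = 0 XOR 0 = 0

0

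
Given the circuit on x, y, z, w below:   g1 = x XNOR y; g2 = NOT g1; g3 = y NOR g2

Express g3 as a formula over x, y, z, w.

g1 = x XNOR y
g2 = NOT g1 = NOT (x XNOR y)
g3 = y NOR g2 = y NOR NOT (x XNOR y)

y NOR NOT (x XNOR y)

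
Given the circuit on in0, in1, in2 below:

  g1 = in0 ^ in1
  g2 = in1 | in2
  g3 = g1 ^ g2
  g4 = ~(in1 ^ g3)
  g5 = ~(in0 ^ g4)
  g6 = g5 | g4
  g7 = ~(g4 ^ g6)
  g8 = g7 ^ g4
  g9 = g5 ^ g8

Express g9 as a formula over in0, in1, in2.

g1 = in0 ^ in1
g2 = in1 | in2
g3 = g1 ^ g2 = (in0 ^ in1) ^ (in1 | in2)
g4 = ~(in1 ^ g3) = ~(in1 ^ ((in0 ^ in1) ^ (in1 | in2)))
g5 = ~(in0 ^ g4) = ~(in0 ^ (~(in1 ^ ((in0 ^ in1) ^ (in1 | in2)))))
g6 = g5 | g4 = (~(in0 ^ (~(in1 ^ ((in0 ^ in1) ^ (in1 | in2)))))) | (~(in1 ^ ((in0 ^ in1) ^ (in1 | in2))))
g7 = ~(g4 ^ g6) = ~((~(in1 ^ ((in0 ^ in1) ^ (in1 | in2)))) ^ ((~(in0 ^ (~(in1 ^ ((in0 ^ in1) ^ (in1 | in2)))))) | (~(in1 ^ ((in0 ^ in1) ^ (in1 | in2))))))
g8 = g7 ^ g4 = (~((~(in1 ^ ((in0 ^ in1) ^ (in1 | in2)))) ^ ((~(in0 ^ (~(in1 ^ ((in0 ^ in1) ^ (in1 | in2)))))) | (~(in1 ^ ((in0 ^ in1) ^ (in1 | in2))))))) ^ (~(in1 ^ ((in0 ^ in1) ^ (in1 | in2))))
g9 = g5 ^ g8 = (~(in0 ^ (~(in1 ^ ((in0 ^ in1) ^ (in1 | in2)))))) ^ ((~((~(in1 ^ ((in0 ^ in1) ^ (in1 | in2)))) ^ ((~(in0 ^ (~(in1 ^ ((in0 ^ in1) ^ (in1 | in2)))))) | (~(in1 ^ ((in0 ^ in1) ^ (in1 | in2))))))) ^ (~(in1 ^ ((in0 ^ in1) ^ (in1 | in2)))))

(~(in0 ^ (~(in1 ^ ((in0 ^ in1) ^ (in1 | in2)))))) ^ ((~((~(in1 ^ ((in0 ^ in1) ^ (in1 | in2)))) ^ ((~(in0 ^ (~(in1 ^ ((in0 ^ in1) ^ (in1 | in2)))))) | (~(in1 ^ ((in0 ^ in1) ^ (in1 | in2))))))) ^ (~(in1 ^ ((in0 ^ in1) ^ (in1 | in2)))))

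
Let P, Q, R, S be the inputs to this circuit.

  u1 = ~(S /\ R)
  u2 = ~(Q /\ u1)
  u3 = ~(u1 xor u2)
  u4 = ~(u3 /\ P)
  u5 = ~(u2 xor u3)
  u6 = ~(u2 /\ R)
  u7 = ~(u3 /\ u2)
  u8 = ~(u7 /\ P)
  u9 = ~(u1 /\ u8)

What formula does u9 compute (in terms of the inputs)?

u1 = ~(S /\ R)
u2 = ~(Q /\ u1) = ~(Q /\ (~(S /\ R)))
u3 = ~(u1 xor u2) = ~((~(S /\ R)) xor (~(Q /\ (~(S /\ R)))))
u7 = ~(u3 /\ u2) = ~((~((~(S /\ R)) xor (~(Q /\ (~(S /\ R)))))) /\ (~(Q /\ (~(S /\ R)))))
u8 = ~(u7 /\ P) = ~((~((~((~(S /\ R)) xor (~(Q /\ (~(S /\ R)))))) /\ (~(Q /\ (~(S /\ R)))))) /\ P)
u9 = ~(u1 /\ u8) = ~((~(S /\ R)) /\ (~((~((~((~(S /\ R)) xor (~(Q /\ (~(S /\ R)))))) /\ (~(Q /\ (~(S /\ R)))))) /\ P)))

~((~(S /\ R)) /\ (~((~((~((~(S /\ R)) xor (~(Q /\ (~(S /\ R)))))) /\ (~(Q /\ (~(S /\ R)))))) /\ P)))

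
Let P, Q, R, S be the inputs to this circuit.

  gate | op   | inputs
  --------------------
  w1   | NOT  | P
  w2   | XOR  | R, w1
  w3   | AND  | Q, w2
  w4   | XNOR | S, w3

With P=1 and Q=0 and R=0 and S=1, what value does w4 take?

w1 = NOT 1 = 0
w2 = 0 XOR 0 = 0
w3 = 0 AND 0 = 0
w4 = 1 XNOR 0 = 0

0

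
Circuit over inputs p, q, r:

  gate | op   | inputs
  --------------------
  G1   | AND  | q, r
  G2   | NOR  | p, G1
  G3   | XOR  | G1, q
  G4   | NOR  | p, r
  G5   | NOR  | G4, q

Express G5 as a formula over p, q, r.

G4 = p NOR r
G5 = G4 NOR q = (p NOR r) NOR q

(p NOR r) NOR q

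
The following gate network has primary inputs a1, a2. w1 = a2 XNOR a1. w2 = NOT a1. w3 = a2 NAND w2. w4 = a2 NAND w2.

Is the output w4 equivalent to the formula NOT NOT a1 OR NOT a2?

Yes

w2 = NOT a1
w4 = a2 NAND w2 = a2 NAND NOT a1
At a1=0, a2=1: circuit gives 0, formula gives 0.
At a1=0, a2=0: circuit gives 1, formula gives 1.
Agrees on all 4 inputs.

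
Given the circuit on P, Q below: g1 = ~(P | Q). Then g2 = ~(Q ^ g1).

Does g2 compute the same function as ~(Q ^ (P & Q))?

No

g1 = ~(P | Q)
g2 = ~(Q ^ g1) = ~(Q ^ (~(P | Q)))
At P=0, Q=0: circuit gives 0, formula gives 1.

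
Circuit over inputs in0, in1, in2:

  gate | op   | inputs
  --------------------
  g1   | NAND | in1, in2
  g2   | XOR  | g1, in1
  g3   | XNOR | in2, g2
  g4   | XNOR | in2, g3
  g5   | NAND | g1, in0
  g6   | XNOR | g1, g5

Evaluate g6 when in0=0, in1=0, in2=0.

g1 = 0 NAND 0 = 1
g5 = 1 NAND 0 = 1
g6 = 1 XNOR 1 = 1

1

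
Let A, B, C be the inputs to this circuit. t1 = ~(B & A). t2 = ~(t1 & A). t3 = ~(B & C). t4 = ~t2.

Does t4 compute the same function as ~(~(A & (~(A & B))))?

t1 = ~(B & A)
t2 = ~(t1 & A) = ~((~(B & A)) & A)
t4 = ~t2 = ~(~((~(B & A)) & A))
At A=0, B=0, C=0: circuit gives 0, formula gives 0.
At A=1, B=0, C=0: circuit gives 1, formula gives 1.
Agrees on all 8 inputs.

Yes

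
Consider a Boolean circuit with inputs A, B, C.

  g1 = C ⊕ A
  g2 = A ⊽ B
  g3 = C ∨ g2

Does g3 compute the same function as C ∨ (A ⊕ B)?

No

g2 = A ⊽ B
g3 = C ∨ g2 = C ∨ (A ⊽ B)
At A=0, B=0, C=0: circuit gives 1, formula gives 0.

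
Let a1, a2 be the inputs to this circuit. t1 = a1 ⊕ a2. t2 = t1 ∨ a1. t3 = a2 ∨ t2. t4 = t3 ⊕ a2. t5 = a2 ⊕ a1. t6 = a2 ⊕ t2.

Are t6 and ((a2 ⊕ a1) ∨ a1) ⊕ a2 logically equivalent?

Yes

t1 = a1 ⊕ a2
t2 = t1 ∨ a1 = (a1 ⊕ a2) ∨ a1
t6 = a2 ⊕ t2 = a2 ⊕ ((a1 ⊕ a2) ∨ a1)
At a1=0, a2=0: circuit gives 0, formula gives 0.
At a1=1, a2=0: circuit gives 1, formula gives 1.
Agrees on all 4 inputs.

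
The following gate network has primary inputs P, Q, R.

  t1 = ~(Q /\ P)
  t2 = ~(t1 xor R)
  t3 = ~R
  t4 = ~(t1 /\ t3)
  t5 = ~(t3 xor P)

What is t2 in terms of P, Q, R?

~((~(Q /\ P)) xor R)

t1 = ~(Q /\ P)
t2 = ~(t1 xor R) = ~((~(Q /\ P)) xor R)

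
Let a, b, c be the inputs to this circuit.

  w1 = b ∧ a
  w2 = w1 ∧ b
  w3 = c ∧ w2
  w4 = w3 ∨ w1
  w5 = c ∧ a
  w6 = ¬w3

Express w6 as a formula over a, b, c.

¬(c ∧ ((b ∧ a) ∧ b))

w1 = b ∧ a
w2 = w1 ∧ b = (b ∧ a) ∧ b
w3 = c ∧ w2 = c ∧ ((b ∧ a) ∧ b)
w6 = ¬w3 = ¬(c ∧ ((b ∧ a) ∧ b))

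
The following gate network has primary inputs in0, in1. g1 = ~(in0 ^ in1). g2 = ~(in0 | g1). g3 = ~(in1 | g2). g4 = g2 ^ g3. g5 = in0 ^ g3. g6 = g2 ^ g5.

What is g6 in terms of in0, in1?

(~(in0 | (~(in0 ^ in1)))) ^ (in0 ^ (~(in1 | (~(in0 | (~(in0 ^ in1)))))))

g1 = ~(in0 ^ in1)
g2 = ~(in0 | g1) = ~(in0 | (~(in0 ^ in1)))
g3 = ~(in1 | g2) = ~(in1 | (~(in0 | (~(in0 ^ in1)))))
g5 = in0 ^ g3 = in0 ^ (~(in1 | (~(in0 | (~(in0 ^ in1))))))
g6 = g2 ^ g5 = (~(in0 | (~(in0 ^ in1)))) ^ (in0 ^ (~(in1 | (~(in0 | (~(in0 ^ in1)))))))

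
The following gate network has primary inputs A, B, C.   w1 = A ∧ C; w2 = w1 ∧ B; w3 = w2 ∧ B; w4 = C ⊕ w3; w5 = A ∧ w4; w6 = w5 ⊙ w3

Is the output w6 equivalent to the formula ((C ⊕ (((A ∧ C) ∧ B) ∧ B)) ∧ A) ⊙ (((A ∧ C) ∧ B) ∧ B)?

w1 = A ∧ C
w2 = w1 ∧ B = (A ∧ C) ∧ B
w3 = w2 ∧ B = ((A ∧ C) ∧ B) ∧ B
w4 = C ⊕ w3 = C ⊕ (((A ∧ C) ∧ B) ∧ B)
w5 = A ∧ w4 = A ∧ (C ⊕ (((A ∧ C) ∧ B) ∧ B))
w6 = w5 ⊙ w3 = (A ∧ (C ⊕ (((A ∧ C) ∧ B) ∧ B))) ⊙ (((A ∧ C) ∧ B) ∧ B)
At A=1, B=0, C=1: circuit gives 0, formula gives 0.
At A=0, B=0, C=0: circuit gives 1, formula gives 1.
Agrees on all 8 inputs.

Yes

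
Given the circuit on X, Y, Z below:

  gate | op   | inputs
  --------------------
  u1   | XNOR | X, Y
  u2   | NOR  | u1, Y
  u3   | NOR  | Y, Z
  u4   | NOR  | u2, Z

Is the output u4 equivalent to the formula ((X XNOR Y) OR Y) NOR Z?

No

u1 = X XNOR Y
u2 = u1 NOR Y = (X XNOR Y) NOR Y
u4 = u2 NOR Z = ((X XNOR Y) NOR Y) NOR Z
At X=0, Y=0, Z=0: circuit gives 1, formula gives 0.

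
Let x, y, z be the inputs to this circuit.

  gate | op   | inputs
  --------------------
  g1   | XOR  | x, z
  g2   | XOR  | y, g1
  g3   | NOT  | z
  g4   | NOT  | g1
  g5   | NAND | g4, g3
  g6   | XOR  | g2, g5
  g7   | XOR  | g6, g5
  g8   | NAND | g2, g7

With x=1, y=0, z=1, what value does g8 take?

g1 = 1 XOR 1 = 0
g2 = 0 XOR 0 = 0
g3 = NOT 1 = 0
g4 = NOT 0 = 1
g5 = 1 NAND 0 = 1
g6 = 0 XOR 1 = 1
g7 = 1 XOR 1 = 0
g8 = 0 NAND 0 = 1

1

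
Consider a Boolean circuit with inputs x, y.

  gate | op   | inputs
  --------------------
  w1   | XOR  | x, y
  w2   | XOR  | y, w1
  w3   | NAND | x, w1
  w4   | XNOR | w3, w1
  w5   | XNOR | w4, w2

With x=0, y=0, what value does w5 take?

1

w1 = 0 XOR 0 = 0
w2 = 0 XOR 0 = 0
w3 = 0 NAND 0 = 1
w4 = 1 XNOR 0 = 0
w5 = 0 XNOR 0 = 1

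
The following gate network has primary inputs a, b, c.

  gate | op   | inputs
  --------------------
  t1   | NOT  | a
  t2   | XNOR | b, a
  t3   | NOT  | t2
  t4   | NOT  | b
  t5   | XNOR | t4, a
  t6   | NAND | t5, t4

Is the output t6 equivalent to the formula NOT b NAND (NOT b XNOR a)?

t4 = NOT b
t5 = t4 XNOR a = NOT b XNOR a
t6 = t5 NAND t4 = (NOT b XNOR a) NAND NOT b
At a=1, b=0, c=0: circuit gives 0, formula gives 0.
At a=0, b=0, c=0: circuit gives 1, formula gives 1.
Agrees on all 8 inputs.

Yes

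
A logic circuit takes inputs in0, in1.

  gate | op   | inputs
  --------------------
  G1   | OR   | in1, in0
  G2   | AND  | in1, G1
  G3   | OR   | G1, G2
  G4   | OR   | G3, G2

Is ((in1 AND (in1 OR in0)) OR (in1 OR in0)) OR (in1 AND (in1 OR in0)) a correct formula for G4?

Yes

G1 = in1 OR in0
G2 = in1 AND G1 = in1 AND (in1 OR in0)
G3 = G1 OR G2 = (in1 OR in0) OR (in1 AND (in1 OR in0))
G4 = G3 OR G2 = ((in1 OR in0) OR (in1 AND (in1 OR in0))) OR (in1 AND (in1 OR in0))
At in0=0, in1=0: circuit gives 0, formula gives 0.
At in0=0, in1=1: circuit gives 1, formula gives 1.
Agrees on all 4 inputs.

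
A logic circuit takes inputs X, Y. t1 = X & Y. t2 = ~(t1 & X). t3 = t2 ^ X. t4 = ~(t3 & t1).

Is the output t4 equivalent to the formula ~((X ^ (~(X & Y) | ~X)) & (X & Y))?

Yes

t1 = X & Y
t2 = ~(t1 & X) = ~((X & Y) & X)
t3 = t2 ^ X = (~((X & Y) & X)) ^ X
t4 = ~(t3 & t1) = ~(((~((X & Y) & X)) ^ X) & (X & Y))
At X=1, Y=1: circuit gives 0, formula gives 0.
At X=0, Y=0: circuit gives 1, formula gives 1.
Agrees on all 4 inputs.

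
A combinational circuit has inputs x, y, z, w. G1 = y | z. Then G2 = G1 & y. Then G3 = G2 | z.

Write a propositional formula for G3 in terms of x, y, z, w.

G1 = y | z
G2 = G1 & y = (y | z) & y
G3 = G2 | z = ((y | z) & y) | z

((y | z) & y) | z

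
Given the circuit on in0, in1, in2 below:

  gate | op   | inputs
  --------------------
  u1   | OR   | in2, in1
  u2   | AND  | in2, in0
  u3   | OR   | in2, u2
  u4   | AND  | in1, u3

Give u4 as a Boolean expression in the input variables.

u2 = in2 AND in0
u3 = in2 OR u2 = in2 OR (in2 AND in0)
u4 = in1 AND u3 = in1 AND (in2 OR (in2 AND in0))

in1 AND (in2 OR (in2 AND in0))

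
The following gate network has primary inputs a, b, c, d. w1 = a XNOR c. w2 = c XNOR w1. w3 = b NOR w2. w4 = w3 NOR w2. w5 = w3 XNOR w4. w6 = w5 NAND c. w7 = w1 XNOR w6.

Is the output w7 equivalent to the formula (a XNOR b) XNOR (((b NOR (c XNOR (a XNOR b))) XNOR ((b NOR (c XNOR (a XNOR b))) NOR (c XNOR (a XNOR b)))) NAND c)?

w1 = a XNOR c
w2 = c XNOR w1 = c XNOR (a XNOR c)
w3 = b NOR w2 = b NOR (c XNOR (a XNOR c))
w4 = w3 NOR w2 = (b NOR (c XNOR (a XNOR c))) NOR (c XNOR (a XNOR c))
w5 = w3 XNOR w4 = (b NOR (c XNOR (a XNOR c))) XNOR ((b NOR (c XNOR (a XNOR c))) NOR (c XNOR (a XNOR c)))
w6 = w5 NAND c = ((b NOR (c XNOR (a XNOR c))) XNOR ((b NOR (c XNOR (a XNOR c))) NOR (c XNOR (a XNOR c)))) NAND c
w7 = w1 XNOR w6 = (a XNOR c) XNOR (((b NOR (c XNOR (a XNOR c))) XNOR ((b NOR (c XNOR (a XNOR c))) NOR (c XNOR (a XNOR c)))) NAND c)
At a=0, b=1, c=0, d=0: circuit gives 1, formula gives 0.

No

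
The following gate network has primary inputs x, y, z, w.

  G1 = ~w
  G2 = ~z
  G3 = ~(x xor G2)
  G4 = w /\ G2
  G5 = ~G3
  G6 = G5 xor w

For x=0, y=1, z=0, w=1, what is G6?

0

G2 = ~0 = 1
G3 = ~(0 xor 1) = 0
G5 = ~0 = 1
G6 = 1 xor 1 = 0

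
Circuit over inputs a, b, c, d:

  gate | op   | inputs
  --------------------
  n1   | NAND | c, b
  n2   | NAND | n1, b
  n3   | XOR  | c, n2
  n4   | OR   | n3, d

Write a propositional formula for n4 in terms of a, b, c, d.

n1 = c NAND b
n2 = n1 NAND b = (c NAND b) NAND b
n3 = c XOR n2 = c XOR ((c NAND b) NAND b)
n4 = n3 OR d = (c XOR ((c NAND b) NAND b)) OR d

(c XOR ((c NAND b) NAND b)) OR d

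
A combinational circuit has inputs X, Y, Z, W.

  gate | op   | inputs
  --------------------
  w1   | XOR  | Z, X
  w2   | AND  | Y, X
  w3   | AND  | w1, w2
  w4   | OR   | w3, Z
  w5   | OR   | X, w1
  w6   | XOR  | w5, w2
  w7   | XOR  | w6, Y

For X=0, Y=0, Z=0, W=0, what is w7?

0

w1 = 0 XOR 0 = 0
w2 = 0 AND 0 = 0
w5 = 0 OR 0 = 0
w6 = 0 XOR 0 = 0
w7 = 0 XOR 0 = 0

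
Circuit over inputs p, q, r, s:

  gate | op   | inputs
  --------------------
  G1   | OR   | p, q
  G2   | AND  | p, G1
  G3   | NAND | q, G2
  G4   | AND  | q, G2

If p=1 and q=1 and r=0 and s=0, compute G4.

G1 = 1 OR 1 = 1
G2 = 1 AND 1 = 1
G4 = 1 AND 1 = 1

1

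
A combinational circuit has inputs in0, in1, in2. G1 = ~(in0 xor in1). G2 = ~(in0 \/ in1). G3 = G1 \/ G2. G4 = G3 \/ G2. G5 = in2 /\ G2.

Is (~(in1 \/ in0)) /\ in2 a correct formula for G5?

G2 = ~(in0 \/ in1)
G5 = in2 /\ G2 = in2 /\ (~(in0 \/ in1))
At in0=0, in1=0, in2=0: circuit gives 0, formula gives 0.
At in0=0, in1=0, in2=1: circuit gives 1, formula gives 1.
Agrees on all 8 inputs.

Yes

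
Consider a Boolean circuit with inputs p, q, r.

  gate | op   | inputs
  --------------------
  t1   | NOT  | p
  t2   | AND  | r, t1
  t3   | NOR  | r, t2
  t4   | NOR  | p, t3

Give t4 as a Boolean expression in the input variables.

t1 = NOT p
t2 = r AND t1 = r AND NOT p
t3 = r NOR t2 = r NOR (r AND NOT p)
t4 = p NOR t3 = p NOR (r NOR (r AND NOT p))

p NOR (r NOR (r AND NOT p))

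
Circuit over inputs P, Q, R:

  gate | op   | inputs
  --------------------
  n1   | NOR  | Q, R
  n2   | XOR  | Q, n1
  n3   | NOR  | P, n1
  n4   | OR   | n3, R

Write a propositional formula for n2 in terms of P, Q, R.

Q XOR (Q NOR R)

n1 = Q NOR R
n2 = Q XOR n1 = Q XOR (Q NOR R)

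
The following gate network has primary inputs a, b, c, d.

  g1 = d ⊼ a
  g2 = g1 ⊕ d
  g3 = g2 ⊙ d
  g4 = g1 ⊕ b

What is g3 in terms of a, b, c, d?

g1 = d ⊼ a
g2 = g1 ⊕ d = (d ⊼ a) ⊕ d
g3 = g2 ⊙ d = ((d ⊼ a) ⊕ d) ⊙ d

((d ⊼ a) ⊕ d) ⊙ d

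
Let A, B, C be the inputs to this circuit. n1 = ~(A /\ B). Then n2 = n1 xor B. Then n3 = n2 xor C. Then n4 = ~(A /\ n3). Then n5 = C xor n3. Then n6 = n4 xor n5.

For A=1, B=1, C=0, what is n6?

1

n1 = ~(1 /\ 1) = 0
n2 = 0 xor 1 = 1
n3 = 1 xor 0 = 1
n4 = ~(1 /\ 1) = 0
n5 = 0 xor 1 = 1
n6 = 0 xor 1 = 1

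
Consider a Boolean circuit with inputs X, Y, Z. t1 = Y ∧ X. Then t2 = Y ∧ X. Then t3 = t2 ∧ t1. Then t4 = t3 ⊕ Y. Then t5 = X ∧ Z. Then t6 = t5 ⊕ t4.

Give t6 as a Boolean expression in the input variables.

(X ∧ Z) ⊕ (((Y ∧ X) ∧ (Y ∧ X)) ⊕ Y)

t1 = Y ∧ X
t2 = Y ∧ X
t3 = t2 ∧ t1 = (Y ∧ X) ∧ (Y ∧ X)
t4 = t3 ⊕ Y = ((Y ∧ X) ∧ (Y ∧ X)) ⊕ Y
t5 = X ∧ Z
t6 = t5 ⊕ t4 = (X ∧ Z) ⊕ (((Y ∧ X) ∧ (Y ∧ X)) ⊕ Y)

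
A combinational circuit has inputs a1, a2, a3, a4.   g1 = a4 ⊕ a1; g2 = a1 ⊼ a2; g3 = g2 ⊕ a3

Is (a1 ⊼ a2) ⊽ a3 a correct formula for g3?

g2 = a1 ⊼ a2
g3 = g2 ⊕ a3 = (a1 ⊼ a2) ⊕ a3
At a1=0, a2=0, a3=0, a4=0: circuit gives 1, formula gives 0.

No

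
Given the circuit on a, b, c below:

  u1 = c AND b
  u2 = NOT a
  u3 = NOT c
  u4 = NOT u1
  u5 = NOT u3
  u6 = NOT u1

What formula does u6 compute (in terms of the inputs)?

NOT (c AND b)

u1 = c AND b
u6 = NOT u1 = NOT (c AND b)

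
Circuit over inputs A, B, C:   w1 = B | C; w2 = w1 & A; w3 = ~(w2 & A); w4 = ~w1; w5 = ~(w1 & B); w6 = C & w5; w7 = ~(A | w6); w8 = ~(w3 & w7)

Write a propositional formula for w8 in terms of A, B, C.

w1 = B | C
w2 = w1 & A = (B | C) & A
w3 = ~(w2 & A) = ~(((B | C) & A) & A)
w5 = ~(w1 & B) = ~((B | C) & B)
w6 = C & w5 = C & (~((B | C) & B))
w7 = ~(A | w6) = ~(A | (C & (~((B | C) & B))))
w8 = ~(w3 & w7) = ~((~(((B | C) & A) & A)) & (~(A | (C & (~((B | C) & B))))))

~((~(((B | C) & A) & A)) & (~(A | (C & (~((B | C) & B))))))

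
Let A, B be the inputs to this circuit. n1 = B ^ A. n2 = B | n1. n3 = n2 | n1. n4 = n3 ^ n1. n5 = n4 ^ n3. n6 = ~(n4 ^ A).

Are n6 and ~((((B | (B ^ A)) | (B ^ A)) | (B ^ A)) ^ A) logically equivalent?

No

n1 = B ^ A
n2 = B | n1 = B | (B ^ A)
n3 = n2 | n1 = (B | (B ^ A)) | (B ^ A)
n4 = n3 ^ n1 = ((B | (B ^ A)) | (B ^ A)) ^ (B ^ A)
n6 = ~(n4 ^ A) = ~((((B | (B ^ A)) | (B ^ A)) ^ (B ^ A)) ^ A)
At A=0, B=1: circuit gives 1, formula gives 0.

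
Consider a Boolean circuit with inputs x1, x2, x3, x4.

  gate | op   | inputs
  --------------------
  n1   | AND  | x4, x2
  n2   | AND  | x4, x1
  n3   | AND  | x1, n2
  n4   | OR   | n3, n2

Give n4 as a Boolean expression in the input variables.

(x1 AND (x4 AND x1)) OR (x4 AND x1)

n2 = x4 AND x1
n3 = x1 AND n2 = x1 AND (x4 AND x1)
n4 = n3 OR n2 = (x1 AND (x4 AND x1)) OR (x4 AND x1)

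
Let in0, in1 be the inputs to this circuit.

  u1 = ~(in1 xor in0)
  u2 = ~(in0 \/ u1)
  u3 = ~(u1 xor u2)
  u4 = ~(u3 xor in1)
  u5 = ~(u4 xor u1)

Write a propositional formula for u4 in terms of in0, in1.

u1 = ~(in1 xor in0)
u2 = ~(in0 \/ u1) = ~(in0 \/ (~(in1 xor in0)))
u3 = ~(u1 xor u2) = ~((~(in1 xor in0)) xor (~(in0 \/ (~(in1 xor in0)))))
u4 = ~(u3 xor in1) = ~((~((~(in1 xor in0)) xor (~(in0 \/ (~(in1 xor in0)))))) xor in1)

~((~((~(in1 xor in0)) xor (~(in0 \/ (~(in1 xor in0)))))) xor in1)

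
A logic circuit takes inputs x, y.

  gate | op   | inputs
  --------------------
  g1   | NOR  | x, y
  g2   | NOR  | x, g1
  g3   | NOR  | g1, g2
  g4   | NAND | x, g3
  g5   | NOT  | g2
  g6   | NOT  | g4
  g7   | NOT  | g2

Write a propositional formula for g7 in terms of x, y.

NOT (x NOR (x NOR y))

g1 = x NOR y
g2 = x NOR g1 = x NOR (x NOR y)
g7 = NOT g2 = NOT (x NOR (x NOR y))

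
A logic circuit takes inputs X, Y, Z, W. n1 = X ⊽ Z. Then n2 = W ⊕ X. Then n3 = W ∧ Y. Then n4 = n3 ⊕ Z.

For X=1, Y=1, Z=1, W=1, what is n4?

n3 = 1 ∧ 1 = 1
n4 = 1 ⊕ 1 = 0

0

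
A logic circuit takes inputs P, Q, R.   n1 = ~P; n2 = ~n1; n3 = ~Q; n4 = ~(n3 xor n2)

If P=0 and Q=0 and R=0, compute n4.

0

n1 = ~0 = 1
n2 = ~1 = 0
n3 = ~0 = 1
n4 = ~(1 xor 0) = 0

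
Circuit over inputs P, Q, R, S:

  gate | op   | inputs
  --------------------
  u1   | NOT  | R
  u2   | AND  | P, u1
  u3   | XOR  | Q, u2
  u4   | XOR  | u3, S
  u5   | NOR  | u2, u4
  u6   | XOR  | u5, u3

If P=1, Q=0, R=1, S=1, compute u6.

u1 = NOT 1 = 0
u2 = 1 AND 0 = 0
u3 = 0 XOR 0 = 0
u4 = 0 XOR 1 = 1
u5 = 0 NOR 1 = 0
u6 = 0 XOR 0 = 0

0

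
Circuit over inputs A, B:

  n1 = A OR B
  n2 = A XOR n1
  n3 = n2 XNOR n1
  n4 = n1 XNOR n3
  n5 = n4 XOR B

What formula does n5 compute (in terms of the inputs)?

n1 = A OR B
n2 = A XOR n1 = A XOR (A OR B)
n3 = n2 XNOR n1 = (A XOR (A OR B)) XNOR (A OR B)
n4 = n1 XNOR n3 = (A OR B) XNOR ((A XOR (A OR B)) XNOR (A OR B))
n5 = n4 XOR B = ((A OR B) XNOR ((A XOR (A OR B)) XNOR (A OR B))) XOR B

((A OR B) XNOR ((A XOR (A OR B)) XNOR (A OR B))) XOR B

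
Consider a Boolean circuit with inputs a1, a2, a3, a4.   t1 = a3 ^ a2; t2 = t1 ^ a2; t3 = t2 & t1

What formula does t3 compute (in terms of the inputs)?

((a3 ^ a2) ^ a2) & (a3 ^ a2)

t1 = a3 ^ a2
t2 = t1 ^ a2 = (a3 ^ a2) ^ a2
t3 = t2 & t1 = ((a3 ^ a2) ^ a2) & (a3 ^ a2)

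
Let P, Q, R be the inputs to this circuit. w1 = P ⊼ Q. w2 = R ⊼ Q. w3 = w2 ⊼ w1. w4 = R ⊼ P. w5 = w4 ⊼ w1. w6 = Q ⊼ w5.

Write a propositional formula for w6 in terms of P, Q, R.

Q ⊼ ((R ⊼ P) ⊼ (P ⊼ Q))

w1 = P ⊼ Q
w4 = R ⊼ P
w5 = w4 ⊼ w1 = (R ⊼ P) ⊼ (P ⊼ Q)
w6 = Q ⊼ w5 = Q ⊼ ((R ⊼ P) ⊼ (P ⊼ Q))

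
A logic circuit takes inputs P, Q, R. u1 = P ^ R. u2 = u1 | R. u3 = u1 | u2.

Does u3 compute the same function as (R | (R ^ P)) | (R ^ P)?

Yes

u1 = P ^ R
u2 = u1 | R = (P ^ R) | R
u3 = u1 | u2 = (P ^ R) | ((P ^ R) | R)
At P=0, Q=0, R=0: circuit gives 0, formula gives 0.
At P=0, Q=0, R=1: circuit gives 1, formula gives 1.
Agrees on all 8 inputs.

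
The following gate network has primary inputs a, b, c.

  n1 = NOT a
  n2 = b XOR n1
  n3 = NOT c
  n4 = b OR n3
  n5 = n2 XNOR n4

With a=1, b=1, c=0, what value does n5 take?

1

n1 = NOT 1 = 0
n2 = 1 XOR 0 = 1
n3 = NOT 0 = 1
n4 = 1 OR 1 = 1
n5 = 1 XNOR 1 = 1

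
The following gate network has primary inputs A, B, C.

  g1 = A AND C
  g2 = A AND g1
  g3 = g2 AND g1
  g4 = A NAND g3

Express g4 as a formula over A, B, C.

A NAND ((A AND (A AND C)) AND (A AND C))

g1 = A AND C
g2 = A AND g1 = A AND (A AND C)
g3 = g2 AND g1 = (A AND (A AND C)) AND (A AND C)
g4 = A NAND g3 = A NAND ((A AND (A AND C)) AND (A AND C))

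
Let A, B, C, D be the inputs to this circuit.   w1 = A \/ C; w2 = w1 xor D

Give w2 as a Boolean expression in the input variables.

(A \/ C) xor D

w1 = A \/ C
w2 = w1 xor D = (A \/ C) xor D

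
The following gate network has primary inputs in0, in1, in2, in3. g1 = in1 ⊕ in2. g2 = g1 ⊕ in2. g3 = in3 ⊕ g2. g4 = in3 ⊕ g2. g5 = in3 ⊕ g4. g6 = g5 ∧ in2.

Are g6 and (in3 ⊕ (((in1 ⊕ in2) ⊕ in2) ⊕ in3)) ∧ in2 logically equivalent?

g1 = in1 ⊕ in2
g2 = g1 ⊕ in2 = (in1 ⊕ in2) ⊕ in2
g4 = in3 ⊕ g2 = in3 ⊕ ((in1 ⊕ in2) ⊕ in2)
g5 = in3 ⊕ g4 = in3 ⊕ (in3 ⊕ ((in1 ⊕ in2) ⊕ in2))
g6 = g5 ∧ in2 = (in3 ⊕ (in3 ⊕ ((in1 ⊕ in2) ⊕ in2))) ∧ in2
At in0=0, in1=0, in2=0, in3=0: circuit gives 0, formula gives 0.
At in0=0, in1=1, in2=1, in3=0: circuit gives 1, formula gives 1.
Agrees on all 16 inputs.

Yes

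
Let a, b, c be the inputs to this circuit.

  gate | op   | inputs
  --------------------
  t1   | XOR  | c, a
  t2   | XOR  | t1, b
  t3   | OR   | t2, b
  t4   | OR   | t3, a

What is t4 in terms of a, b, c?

(((c XOR a) XOR b) OR b) OR a

t1 = c XOR a
t2 = t1 XOR b = (c XOR a) XOR b
t3 = t2 OR b = ((c XOR a) XOR b) OR b
t4 = t3 OR a = (((c XOR a) XOR b) OR b) OR a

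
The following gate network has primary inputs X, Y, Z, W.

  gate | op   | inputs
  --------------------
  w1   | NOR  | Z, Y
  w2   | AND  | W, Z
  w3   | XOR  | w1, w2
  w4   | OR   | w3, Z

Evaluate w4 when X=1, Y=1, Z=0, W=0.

w1 = 0 NOR 1 = 0
w2 = 0 AND 0 = 0
w3 = 0 XOR 0 = 0
w4 = 0 OR 0 = 0

0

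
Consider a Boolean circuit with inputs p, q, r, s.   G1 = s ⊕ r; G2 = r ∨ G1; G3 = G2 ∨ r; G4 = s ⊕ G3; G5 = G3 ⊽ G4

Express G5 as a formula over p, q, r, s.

((r ∨ (s ⊕ r)) ∨ r) ⊽ (s ⊕ ((r ∨ (s ⊕ r)) ∨ r))

G1 = s ⊕ r
G2 = r ∨ G1 = r ∨ (s ⊕ r)
G3 = G2 ∨ r = (r ∨ (s ⊕ r)) ∨ r
G4 = s ⊕ G3 = s ⊕ ((r ∨ (s ⊕ r)) ∨ r)
G5 = G3 ⊽ G4 = ((r ∨ (s ⊕ r)) ∨ r) ⊽ (s ⊕ ((r ∨ (s ⊕ r)) ∨ r))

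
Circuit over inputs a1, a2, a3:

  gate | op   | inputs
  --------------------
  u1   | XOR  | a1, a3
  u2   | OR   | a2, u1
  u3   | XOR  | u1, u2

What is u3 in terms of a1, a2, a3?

(a1 XOR a3) XOR (a2 OR (a1 XOR a3))

u1 = a1 XOR a3
u2 = a2 OR u1 = a2 OR (a1 XOR a3)
u3 = u1 XOR u2 = (a1 XOR a3) XOR (a2 OR (a1 XOR a3))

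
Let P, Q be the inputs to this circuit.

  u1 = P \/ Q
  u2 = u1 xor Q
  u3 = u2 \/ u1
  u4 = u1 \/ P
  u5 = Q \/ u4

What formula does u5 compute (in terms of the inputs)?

Q \/ ((P \/ Q) \/ P)

u1 = P \/ Q
u4 = u1 \/ P = (P \/ Q) \/ P
u5 = Q \/ u4 = Q \/ ((P \/ Q) \/ P)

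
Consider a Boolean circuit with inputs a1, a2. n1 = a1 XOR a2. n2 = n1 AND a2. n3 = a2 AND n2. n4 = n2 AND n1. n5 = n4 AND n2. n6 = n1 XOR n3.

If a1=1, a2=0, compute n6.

1

n1 = 1 XOR 0 = 1
n2 = 1 AND 0 = 0
n3 = 0 AND 0 = 0
n6 = 1 XOR 0 = 1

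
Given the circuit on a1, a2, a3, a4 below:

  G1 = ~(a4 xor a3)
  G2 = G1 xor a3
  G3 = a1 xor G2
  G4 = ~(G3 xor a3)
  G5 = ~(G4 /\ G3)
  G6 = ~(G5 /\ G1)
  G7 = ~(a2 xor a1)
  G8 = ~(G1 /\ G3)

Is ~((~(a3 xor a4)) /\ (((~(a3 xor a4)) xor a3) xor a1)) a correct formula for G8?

G1 = ~(a4 xor a3)
G2 = G1 xor a3 = (~(a4 xor a3)) xor a3
G3 = a1 xor G2 = a1 xor ((~(a4 xor a3)) xor a3)
G8 = ~(G1 /\ G3) = ~((~(a4 xor a3)) /\ (a1 xor ((~(a4 xor a3)) xor a3)))
At a1=0, a2=0, a3=0, a4=0: circuit gives 0, formula gives 0.
At a1=0, a2=0, a3=0, a4=1: circuit gives 1, formula gives 1.
Agrees on all 16 inputs.

Yes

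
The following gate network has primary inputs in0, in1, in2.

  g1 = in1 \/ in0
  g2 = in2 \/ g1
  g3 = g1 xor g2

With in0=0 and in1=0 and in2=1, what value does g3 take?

1

g1 = 0 \/ 0 = 0
g2 = 1 \/ 0 = 1
g3 = 0 xor 1 = 1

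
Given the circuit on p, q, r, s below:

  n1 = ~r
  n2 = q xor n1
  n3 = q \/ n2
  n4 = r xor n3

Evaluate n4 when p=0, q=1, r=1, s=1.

0

n1 = ~1 = 0
n2 = 1 xor 0 = 1
n3 = 1 \/ 1 = 1
n4 = 1 xor 1 = 0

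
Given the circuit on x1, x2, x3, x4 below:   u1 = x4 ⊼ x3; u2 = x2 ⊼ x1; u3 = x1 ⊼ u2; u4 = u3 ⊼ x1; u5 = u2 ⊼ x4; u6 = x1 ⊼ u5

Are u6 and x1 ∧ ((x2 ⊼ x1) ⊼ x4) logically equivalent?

u2 = x2 ⊼ x1
u5 = u2 ⊼ x4 = (x2 ⊼ x1) ⊼ x4
u6 = x1 ⊼ u5 = x1 ⊼ ((x2 ⊼ x1) ⊼ x4)
At x1=0, x2=0, x3=0, x4=0: circuit gives 1, formula gives 0.

No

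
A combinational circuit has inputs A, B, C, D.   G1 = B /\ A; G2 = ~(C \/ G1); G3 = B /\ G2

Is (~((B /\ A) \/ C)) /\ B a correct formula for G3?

Yes

G1 = B /\ A
G2 = ~(C \/ G1) = ~(C \/ (B /\ A))
G3 = B /\ G2 = B /\ (~(C \/ (B /\ A)))
At A=0, B=0, C=0, D=0: circuit gives 0, formula gives 0.
At A=0, B=1, C=0, D=0: circuit gives 1, formula gives 1.
Agrees on all 16 inputs.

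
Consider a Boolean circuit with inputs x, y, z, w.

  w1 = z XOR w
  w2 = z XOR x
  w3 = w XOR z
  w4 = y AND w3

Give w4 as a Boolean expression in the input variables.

w3 = w XOR z
w4 = y AND w3 = y AND (w XOR z)

y AND (w XOR z)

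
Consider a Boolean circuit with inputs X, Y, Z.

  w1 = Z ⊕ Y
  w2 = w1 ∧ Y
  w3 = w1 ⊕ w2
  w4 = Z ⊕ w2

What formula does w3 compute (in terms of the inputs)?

w1 = Z ⊕ Y
w2 = w1 ∧ Y = (Z ⊕ Y) ∧ Y
w3 = w1 ⊕ w2 = (Z ⊕ Y) ⊕ ((Z ⊕ Y) ∧ Y)

(Z ⊕ Y) ⊕ ((Z ⊕ Y) ∧ Y)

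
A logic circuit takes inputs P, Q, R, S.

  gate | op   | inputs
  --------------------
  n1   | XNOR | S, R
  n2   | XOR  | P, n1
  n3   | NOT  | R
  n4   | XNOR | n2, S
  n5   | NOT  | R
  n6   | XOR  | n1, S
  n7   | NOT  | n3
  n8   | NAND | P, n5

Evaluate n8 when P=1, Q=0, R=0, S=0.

0

n5 = NOT 0 = 1
n8 = 1 NAND 1 = 0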